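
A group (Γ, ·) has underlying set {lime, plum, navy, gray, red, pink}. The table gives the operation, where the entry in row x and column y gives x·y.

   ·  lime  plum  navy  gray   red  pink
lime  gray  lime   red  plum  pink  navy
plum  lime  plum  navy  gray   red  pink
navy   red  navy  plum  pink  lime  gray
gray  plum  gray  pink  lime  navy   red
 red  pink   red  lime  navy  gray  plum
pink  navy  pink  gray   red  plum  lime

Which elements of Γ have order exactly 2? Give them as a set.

{navy}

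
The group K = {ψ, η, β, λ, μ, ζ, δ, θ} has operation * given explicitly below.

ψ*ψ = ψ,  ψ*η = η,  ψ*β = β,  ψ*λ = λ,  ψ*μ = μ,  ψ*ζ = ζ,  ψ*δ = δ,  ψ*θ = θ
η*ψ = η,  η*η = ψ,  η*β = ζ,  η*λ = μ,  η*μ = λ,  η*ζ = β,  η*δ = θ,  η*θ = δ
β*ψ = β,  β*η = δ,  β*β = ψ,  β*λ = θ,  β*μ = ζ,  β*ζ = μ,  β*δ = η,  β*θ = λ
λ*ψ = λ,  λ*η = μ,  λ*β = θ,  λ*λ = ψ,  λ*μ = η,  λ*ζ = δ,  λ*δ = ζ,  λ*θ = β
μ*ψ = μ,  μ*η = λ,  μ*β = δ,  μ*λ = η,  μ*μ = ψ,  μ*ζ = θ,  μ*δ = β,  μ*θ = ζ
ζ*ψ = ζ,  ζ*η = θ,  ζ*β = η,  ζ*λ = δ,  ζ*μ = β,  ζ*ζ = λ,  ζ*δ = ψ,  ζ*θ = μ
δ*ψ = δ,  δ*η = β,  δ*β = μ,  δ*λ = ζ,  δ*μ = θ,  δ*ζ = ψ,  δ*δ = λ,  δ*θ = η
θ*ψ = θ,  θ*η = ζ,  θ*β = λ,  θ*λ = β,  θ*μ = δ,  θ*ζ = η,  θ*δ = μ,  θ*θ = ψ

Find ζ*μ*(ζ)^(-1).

η

The identity is ψ. In row ζ, the entry ψ sits in column δ, so ζ^(-1) = δ.
ζ*μ = β
β*δ = η
(Structurally, K here is isomorphic to the dihedral group D_4.)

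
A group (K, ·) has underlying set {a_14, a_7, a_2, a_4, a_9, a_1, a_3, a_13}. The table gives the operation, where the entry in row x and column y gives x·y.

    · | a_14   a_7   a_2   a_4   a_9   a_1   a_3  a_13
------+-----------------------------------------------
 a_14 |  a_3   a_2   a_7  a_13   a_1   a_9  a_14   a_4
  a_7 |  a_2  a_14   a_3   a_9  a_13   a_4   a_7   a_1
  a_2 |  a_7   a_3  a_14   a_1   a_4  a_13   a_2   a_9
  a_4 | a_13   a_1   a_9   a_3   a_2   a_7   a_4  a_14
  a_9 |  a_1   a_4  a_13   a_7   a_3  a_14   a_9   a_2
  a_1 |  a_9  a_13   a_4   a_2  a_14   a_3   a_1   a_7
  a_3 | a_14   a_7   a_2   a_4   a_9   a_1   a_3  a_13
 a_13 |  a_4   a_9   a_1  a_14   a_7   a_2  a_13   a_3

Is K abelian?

a_2·a_1 = a_13 but a_1·a_2 = a_4.
Since a_2 and a_1 do not commute, K is not abelian.

No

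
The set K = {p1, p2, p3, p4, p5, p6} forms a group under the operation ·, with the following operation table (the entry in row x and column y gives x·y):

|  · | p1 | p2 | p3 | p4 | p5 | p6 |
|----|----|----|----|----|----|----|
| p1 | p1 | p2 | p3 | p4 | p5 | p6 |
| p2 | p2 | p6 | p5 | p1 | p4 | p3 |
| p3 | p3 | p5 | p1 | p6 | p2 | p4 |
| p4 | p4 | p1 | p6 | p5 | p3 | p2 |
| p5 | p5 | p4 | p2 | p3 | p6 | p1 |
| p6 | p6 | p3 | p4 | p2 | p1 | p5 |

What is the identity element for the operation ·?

p1

The identity e satisfies e·x = x for all x, so its row in the table reproduces the column headers.
Row p1 reads: p1, p2, p3, p4, p5, p6 — exactly the header order. So p1 is the identity.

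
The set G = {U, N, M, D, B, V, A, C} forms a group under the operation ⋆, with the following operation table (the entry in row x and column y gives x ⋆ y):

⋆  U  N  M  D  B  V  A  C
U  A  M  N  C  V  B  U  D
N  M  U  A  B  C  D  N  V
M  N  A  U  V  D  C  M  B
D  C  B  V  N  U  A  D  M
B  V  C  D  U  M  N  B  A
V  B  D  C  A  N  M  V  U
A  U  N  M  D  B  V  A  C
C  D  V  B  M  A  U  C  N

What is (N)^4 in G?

A

N^1 = N
N^2 = N ⋆ N = U
N^3 = U ⋆ N = M
N^4 = M ⋆ N = A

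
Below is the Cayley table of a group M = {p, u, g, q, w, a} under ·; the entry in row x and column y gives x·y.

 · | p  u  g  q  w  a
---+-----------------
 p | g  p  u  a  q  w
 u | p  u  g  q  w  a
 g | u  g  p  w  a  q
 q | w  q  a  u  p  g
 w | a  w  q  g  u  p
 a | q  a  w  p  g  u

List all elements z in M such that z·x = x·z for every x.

An element z is central iff its row equals its column in the table.
For g: g·q = w ≠ a = q·g, so g ∉ Z.
Checking each element this way leaves Z(M) = {u}.

{u}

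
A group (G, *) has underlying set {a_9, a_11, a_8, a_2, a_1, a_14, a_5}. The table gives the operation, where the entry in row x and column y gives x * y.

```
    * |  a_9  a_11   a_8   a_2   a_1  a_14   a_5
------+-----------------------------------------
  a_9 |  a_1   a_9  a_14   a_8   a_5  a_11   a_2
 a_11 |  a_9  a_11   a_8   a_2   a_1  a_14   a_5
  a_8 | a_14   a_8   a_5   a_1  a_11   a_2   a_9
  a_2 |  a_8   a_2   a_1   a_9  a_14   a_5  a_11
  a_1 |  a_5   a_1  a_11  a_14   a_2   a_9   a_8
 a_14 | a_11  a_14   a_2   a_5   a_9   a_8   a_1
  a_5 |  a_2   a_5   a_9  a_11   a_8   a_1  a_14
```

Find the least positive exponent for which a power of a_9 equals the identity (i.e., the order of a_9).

The identity element is a_11 (its row matches the header).
a_9^1 = a_9
a_9^2 = a_9 * a_9 = a_1
a_9^3 = a_1 * a_9 = a_5
a_9^4 = a_5 * a_9 = a_2
a_9^5 = a_2 * a_9 = a_8
a_9^6 = a_8 * a_9 = a_14
a_9^7 = a_14 * a_9 = a_11
The first power of a_9 equal to the identity is a_9^7, so ord(a_9) = 7.

7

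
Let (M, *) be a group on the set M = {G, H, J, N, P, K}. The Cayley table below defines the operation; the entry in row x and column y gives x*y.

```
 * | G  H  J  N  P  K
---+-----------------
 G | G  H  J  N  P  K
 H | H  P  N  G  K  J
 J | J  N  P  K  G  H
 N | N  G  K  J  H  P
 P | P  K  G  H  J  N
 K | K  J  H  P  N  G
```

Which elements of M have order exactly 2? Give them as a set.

Identity is G. Compute the order of each non-identity element by repeated multiplication:
  H: H → P → K → J → N → G  (order 6)
  J: J → P → G  (order 3)
  N: N → J → K → P → H → G  (order 6)
  P: P → J → G  (order 3)
  K: K → G  (order 2)
Elements of order 2: {K}.
(Structurally, M here is isomorphic to the cyclic group Z_6.)

{K}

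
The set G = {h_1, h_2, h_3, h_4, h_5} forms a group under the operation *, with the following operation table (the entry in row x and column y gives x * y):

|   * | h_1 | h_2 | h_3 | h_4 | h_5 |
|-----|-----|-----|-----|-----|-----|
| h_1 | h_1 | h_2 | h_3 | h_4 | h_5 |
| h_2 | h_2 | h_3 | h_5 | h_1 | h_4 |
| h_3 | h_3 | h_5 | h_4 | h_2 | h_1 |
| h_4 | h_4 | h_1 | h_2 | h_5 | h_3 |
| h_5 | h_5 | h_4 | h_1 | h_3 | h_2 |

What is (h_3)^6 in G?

h_3^1 = h_3
h_3^2 = h_3 * h_3 = h_4
h_3^3 = h_4 * h_3 = h_2
h_3^4 = h_2 * h_3 = h_5
h_3^5 = h_5 * h_3 = h_1
h_3^6 = h_1 * h_3 = h_3

h_3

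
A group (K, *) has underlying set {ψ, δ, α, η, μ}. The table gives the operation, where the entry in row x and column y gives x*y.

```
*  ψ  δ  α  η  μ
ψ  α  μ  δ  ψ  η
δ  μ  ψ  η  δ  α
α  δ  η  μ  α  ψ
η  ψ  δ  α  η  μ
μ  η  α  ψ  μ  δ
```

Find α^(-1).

δ

First locate the identity: row η matches the header, so η is the identity.
Scan row α for η: α*δ = η. Hence α^(-1) = δ.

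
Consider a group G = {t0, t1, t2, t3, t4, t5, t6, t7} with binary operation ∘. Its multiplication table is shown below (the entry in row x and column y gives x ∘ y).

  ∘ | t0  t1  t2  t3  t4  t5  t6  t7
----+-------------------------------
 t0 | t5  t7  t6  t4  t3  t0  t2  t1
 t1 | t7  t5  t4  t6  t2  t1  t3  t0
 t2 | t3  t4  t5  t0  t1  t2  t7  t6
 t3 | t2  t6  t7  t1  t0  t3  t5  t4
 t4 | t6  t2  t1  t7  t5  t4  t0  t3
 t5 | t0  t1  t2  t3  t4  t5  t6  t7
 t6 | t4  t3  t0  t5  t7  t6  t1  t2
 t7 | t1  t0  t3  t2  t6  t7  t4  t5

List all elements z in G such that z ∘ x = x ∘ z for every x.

An element z is central iff its row equals its column in the table.
For t6: t6 ∘ t0 = t4 ≠ t2 = t0 ∘ t6, so t6 ∉ Z.
Checking each element this way leaves Z(G) = {t1, t5}.

{t1, t5}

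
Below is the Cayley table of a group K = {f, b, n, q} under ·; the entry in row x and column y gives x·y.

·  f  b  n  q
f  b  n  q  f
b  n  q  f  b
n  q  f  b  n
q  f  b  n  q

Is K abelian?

Yes

Check whether the table is symmetric across its main diagonal.
Every entry (row x, col y) equals the entry (row y, col x), so K is abelian.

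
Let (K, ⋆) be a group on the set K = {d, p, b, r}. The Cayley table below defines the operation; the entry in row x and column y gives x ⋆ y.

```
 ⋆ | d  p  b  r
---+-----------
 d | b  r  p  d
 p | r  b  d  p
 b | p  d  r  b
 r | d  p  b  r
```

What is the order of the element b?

2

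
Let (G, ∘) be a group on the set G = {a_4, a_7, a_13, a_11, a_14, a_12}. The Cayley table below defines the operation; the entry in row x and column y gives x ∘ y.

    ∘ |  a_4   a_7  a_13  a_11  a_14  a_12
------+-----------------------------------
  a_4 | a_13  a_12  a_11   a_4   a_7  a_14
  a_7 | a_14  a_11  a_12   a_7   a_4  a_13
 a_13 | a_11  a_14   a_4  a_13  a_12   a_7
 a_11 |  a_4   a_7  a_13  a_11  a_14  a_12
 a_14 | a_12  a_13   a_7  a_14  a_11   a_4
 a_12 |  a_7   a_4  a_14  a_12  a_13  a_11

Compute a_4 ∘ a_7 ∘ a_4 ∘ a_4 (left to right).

a_14

a_4 ∘ a_7 = a_12
a_12 ∘ a_4 = a_7
a_7 ∘ a_4 = a_14
(Structurally, G here is isomorphic to the symmetric group S_3.)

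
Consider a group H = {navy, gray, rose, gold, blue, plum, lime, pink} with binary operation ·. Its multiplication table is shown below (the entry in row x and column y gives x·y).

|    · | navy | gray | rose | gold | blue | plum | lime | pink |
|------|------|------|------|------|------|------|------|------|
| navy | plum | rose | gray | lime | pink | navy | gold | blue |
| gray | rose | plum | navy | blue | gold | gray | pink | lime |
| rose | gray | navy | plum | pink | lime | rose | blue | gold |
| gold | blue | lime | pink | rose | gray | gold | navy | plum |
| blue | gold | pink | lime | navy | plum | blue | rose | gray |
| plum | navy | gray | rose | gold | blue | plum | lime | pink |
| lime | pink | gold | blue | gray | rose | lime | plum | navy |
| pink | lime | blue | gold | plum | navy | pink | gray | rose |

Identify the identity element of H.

The identity e satisfies e·x = x for all x, so its row in the table reproduces the column headers.
Row plum reads: navy, gray, rose, gold, blue, plum, lime, pink — exactly the header order. So plum is the identity.

plum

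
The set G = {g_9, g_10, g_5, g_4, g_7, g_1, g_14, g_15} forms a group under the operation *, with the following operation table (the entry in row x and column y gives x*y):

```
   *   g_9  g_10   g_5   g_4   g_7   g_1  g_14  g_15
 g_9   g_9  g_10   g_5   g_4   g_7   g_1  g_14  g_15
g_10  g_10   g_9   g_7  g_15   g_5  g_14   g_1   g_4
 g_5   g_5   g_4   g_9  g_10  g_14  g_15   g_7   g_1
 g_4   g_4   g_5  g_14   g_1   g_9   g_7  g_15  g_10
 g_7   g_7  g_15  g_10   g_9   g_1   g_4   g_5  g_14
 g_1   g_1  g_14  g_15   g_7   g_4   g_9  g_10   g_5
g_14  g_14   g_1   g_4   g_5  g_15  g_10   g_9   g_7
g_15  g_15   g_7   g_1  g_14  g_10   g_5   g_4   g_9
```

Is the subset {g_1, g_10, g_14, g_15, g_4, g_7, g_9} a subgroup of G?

g_7*g_14 = g_5, which is not in {g_1, g_10, g_14, g_15, g_4, g_7, g_9}.
The subset is not closed under *, so it is not a subgroup.

No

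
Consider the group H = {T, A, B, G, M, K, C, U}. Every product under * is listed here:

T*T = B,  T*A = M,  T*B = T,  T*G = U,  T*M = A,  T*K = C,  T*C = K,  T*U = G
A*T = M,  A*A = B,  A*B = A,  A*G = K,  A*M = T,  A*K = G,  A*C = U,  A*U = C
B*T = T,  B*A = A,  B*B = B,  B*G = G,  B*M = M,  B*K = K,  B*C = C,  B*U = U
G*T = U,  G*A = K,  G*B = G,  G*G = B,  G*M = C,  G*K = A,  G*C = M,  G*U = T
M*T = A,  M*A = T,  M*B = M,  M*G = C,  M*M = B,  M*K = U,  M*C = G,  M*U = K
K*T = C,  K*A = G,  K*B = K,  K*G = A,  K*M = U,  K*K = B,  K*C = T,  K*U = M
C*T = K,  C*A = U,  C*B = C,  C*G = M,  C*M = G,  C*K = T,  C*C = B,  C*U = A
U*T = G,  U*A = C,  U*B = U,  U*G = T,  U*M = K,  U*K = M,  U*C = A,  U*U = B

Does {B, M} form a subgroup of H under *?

{B, M} contains the identity B.
Checking products: every product of two elements of {B, M} (read from the table) lies in {B, M}, so the set is closed.
In a finite group, a nonempty closed subset is a subgroup. So {B, M} ≤ H.

Yes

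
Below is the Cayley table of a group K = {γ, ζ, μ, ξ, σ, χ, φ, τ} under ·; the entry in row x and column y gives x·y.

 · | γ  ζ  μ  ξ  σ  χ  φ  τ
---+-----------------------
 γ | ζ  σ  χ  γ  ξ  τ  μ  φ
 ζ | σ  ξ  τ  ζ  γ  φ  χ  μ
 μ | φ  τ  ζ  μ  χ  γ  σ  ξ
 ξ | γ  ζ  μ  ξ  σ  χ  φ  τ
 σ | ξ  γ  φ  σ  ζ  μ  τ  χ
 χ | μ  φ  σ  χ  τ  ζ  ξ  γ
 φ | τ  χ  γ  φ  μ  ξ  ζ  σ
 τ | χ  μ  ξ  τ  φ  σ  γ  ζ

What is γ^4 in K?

γ^1 = γ
γ^2 = γ·γ = ζ
γ^3 = ζ·γ = σ
γ^4 = σ·γ = ξ

ξ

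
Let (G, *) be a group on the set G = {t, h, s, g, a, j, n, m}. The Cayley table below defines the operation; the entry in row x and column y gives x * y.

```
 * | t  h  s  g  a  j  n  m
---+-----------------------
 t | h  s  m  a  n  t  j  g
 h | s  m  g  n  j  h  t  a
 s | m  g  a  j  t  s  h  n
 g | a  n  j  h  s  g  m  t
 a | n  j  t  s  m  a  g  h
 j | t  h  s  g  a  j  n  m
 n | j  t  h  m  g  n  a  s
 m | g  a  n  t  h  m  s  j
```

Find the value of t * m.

Read row t, column m: t * m = g.

g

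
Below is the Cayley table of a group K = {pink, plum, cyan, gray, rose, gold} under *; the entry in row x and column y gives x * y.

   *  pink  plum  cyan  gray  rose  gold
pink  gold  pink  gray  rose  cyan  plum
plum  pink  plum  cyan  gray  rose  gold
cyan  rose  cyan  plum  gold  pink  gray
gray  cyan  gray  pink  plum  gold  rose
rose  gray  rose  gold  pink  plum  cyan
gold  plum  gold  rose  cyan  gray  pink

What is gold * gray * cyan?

plum

gold * gray = cyan
cyan * cyan = plum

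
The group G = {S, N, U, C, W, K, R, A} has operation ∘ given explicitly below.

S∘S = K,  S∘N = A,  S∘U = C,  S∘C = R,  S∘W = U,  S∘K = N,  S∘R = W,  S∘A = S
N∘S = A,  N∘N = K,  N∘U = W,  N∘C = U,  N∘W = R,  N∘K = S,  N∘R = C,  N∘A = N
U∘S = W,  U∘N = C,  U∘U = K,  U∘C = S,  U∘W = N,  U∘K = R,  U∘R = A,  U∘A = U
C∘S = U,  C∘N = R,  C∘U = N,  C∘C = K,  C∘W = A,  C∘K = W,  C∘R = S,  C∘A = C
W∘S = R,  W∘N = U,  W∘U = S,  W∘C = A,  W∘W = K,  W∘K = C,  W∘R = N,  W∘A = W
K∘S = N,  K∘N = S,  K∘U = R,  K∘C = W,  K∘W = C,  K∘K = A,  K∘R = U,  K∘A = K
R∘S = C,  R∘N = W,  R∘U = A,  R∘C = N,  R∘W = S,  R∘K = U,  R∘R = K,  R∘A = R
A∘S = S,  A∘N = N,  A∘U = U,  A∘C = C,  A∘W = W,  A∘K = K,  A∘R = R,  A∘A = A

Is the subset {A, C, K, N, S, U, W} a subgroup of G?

No

K ∘ U = R, which is not in {A, C, K, N, S, U, W}.
The subset is not closed under ∘, so it is not a subgroup.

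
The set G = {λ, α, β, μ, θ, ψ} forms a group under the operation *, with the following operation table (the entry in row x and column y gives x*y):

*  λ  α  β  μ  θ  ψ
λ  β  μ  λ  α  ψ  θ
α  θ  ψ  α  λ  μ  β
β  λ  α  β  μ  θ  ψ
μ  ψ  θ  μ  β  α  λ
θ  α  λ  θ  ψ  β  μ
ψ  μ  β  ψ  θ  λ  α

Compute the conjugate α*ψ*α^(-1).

The identity is β. In row α, the entry β sits in column ψ, so α^(-1) = ψ.
α*ψ = β
β*ψ = ψ

ψ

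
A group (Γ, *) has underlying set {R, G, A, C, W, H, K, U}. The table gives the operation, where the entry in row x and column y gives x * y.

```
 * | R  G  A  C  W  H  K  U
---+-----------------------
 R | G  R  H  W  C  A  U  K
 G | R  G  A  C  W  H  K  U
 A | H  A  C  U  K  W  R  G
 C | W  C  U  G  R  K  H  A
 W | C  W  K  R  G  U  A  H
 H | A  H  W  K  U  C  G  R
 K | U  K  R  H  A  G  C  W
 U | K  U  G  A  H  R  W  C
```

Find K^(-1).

H

First locate the identity: row G matches the header, so G is the identity.
Scan row K for G: K * H = G. Hence K^(-1) = H.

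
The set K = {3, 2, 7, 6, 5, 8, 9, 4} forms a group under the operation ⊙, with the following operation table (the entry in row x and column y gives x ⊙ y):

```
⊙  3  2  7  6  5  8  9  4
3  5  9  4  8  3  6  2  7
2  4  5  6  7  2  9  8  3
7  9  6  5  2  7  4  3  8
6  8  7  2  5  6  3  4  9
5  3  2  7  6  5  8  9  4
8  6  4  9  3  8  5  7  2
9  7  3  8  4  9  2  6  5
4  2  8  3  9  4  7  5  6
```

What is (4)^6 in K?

4^1 = 4
4^2 = 4 ⊙ 4 = 6
4^3 = 6 ⊙ 4 = 9
4^4 = 9 ⊙ 4 = 5
4^5 = 5 ⊙ 4 = 4
4^6 = 4 ⊙ 4 = 6

6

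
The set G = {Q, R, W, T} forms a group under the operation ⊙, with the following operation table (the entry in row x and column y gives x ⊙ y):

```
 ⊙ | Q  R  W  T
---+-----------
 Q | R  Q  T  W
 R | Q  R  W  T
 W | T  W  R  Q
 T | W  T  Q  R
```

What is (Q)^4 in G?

Q^1 = Q
Q^2 = Q ⊙ Q = R
Q^3 = R ⊙ Q = Q
Q^4 = Q ⊙ Q = R

R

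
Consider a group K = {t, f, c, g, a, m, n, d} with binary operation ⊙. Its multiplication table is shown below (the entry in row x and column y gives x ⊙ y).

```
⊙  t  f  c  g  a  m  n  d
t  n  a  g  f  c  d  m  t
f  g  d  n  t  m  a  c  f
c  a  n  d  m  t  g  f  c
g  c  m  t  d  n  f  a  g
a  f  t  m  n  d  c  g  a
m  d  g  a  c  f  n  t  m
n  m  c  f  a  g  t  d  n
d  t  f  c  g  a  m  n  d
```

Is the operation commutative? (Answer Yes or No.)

m ⊙ f = g but f ⊙ m = a.
Since m and f do not commute, K is not abelian.

No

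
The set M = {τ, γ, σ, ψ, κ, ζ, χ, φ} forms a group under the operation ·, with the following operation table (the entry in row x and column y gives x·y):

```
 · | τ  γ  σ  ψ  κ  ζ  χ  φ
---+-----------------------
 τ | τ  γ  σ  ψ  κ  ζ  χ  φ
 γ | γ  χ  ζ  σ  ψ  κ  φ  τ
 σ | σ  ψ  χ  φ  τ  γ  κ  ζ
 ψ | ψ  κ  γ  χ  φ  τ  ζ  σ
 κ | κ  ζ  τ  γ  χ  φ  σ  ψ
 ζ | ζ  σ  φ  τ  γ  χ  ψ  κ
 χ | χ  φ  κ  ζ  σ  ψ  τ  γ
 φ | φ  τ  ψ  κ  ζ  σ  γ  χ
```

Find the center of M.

{τ, χ}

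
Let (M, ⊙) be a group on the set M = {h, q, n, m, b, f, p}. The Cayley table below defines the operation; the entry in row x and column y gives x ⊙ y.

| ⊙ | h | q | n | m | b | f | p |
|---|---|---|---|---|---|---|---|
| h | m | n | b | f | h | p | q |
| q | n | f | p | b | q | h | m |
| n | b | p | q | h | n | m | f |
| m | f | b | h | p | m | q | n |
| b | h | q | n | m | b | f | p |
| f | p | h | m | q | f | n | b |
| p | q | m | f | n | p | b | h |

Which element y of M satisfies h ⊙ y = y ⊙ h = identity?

n

First locate the identity: row b matches the header, so b is the identity.
Scan row h for b: h ⊙ n = b. Hence h^(-1) = n.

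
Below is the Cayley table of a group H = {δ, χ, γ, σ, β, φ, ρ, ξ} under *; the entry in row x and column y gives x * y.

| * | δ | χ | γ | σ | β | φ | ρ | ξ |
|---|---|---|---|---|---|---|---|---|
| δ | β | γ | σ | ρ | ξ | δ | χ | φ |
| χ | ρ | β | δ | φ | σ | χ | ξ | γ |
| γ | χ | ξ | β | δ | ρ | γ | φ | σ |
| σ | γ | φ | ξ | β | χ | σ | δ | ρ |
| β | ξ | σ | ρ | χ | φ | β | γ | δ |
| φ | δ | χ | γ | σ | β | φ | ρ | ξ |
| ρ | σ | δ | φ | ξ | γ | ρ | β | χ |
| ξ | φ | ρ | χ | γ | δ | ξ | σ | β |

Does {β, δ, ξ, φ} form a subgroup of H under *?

Yes

{β, δ, ξ, φ} contains the identity φ.
Checking products: every product of two elements of {β, δ, ξ, φ} (read from the table) lies in {β, δ, ξ, φ}, so the set is closed.
In a finite group, a nonempty closed subset is a subgroup. So {β, δ, ξ, φ} ≤ H.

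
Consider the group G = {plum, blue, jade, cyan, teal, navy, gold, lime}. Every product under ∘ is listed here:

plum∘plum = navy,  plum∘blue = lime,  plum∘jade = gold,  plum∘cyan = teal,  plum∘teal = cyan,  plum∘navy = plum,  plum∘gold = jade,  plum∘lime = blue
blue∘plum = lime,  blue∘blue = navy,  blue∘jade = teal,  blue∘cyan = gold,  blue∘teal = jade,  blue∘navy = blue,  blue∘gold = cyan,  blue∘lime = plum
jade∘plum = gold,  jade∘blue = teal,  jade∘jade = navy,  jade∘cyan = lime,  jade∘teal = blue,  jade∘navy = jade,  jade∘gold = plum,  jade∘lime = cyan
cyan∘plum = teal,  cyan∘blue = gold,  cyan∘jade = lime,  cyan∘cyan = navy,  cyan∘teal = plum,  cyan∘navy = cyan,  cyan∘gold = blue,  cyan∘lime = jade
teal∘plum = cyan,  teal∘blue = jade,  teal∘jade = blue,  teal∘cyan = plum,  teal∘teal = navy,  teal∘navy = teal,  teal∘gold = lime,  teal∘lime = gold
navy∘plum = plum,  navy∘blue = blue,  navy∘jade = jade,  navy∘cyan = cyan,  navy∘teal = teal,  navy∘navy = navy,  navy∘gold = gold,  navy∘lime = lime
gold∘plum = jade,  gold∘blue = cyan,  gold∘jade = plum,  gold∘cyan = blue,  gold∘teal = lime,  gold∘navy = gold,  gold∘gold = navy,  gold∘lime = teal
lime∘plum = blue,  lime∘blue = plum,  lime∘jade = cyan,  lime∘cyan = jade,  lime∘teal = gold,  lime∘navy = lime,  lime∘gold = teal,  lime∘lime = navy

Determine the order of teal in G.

2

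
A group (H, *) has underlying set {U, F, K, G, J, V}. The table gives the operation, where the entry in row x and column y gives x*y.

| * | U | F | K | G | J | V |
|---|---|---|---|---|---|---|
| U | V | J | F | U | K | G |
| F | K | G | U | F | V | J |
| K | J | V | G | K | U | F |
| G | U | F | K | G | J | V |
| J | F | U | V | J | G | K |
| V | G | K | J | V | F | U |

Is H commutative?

No

V*K = J but K*V = F.
Since V and K do not commute, H is not abelian.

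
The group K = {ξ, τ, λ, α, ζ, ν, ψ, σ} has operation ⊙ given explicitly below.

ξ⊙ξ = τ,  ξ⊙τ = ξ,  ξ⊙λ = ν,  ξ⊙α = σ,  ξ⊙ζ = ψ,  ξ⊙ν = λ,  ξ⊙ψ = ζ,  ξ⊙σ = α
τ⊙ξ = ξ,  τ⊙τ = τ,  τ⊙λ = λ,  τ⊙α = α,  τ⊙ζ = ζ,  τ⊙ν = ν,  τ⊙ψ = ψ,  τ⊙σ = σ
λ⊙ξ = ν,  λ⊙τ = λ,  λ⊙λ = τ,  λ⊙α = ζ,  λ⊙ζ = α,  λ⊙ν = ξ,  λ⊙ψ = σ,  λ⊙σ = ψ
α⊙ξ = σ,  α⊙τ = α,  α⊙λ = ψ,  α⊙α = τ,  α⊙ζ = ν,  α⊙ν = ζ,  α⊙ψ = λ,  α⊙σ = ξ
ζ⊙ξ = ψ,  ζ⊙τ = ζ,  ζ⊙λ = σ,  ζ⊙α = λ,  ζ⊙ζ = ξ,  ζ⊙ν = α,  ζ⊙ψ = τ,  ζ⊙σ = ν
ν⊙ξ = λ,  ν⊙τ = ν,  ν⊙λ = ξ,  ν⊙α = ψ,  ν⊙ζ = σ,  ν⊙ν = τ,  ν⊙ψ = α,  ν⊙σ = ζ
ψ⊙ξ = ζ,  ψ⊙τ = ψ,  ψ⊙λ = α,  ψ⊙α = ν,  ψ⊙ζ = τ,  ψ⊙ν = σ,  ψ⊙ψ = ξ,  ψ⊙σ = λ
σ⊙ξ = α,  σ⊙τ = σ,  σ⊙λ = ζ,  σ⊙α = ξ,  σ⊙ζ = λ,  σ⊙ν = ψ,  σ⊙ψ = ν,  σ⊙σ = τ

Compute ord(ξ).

2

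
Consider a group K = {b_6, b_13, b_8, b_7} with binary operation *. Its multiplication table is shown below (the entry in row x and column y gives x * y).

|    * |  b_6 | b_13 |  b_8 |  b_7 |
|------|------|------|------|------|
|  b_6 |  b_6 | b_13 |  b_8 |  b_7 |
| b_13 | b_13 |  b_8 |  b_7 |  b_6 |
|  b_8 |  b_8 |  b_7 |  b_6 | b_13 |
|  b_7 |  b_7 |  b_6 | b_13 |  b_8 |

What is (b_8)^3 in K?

b_8

b_8^1 = b_8
b_8^2 = b_8 * b_8 = b_6
b_8^3 = b_6 * b_8 = b_8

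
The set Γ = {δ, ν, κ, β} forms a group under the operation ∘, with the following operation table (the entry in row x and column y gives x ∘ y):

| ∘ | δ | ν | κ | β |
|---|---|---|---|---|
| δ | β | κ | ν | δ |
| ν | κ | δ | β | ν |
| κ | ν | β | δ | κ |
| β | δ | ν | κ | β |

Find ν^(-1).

First locate the identity: row β matches the header, so β is the identity.
Scan row ν for β: ν ∘ κ = β. Hence ν^(-1) = κ.

κ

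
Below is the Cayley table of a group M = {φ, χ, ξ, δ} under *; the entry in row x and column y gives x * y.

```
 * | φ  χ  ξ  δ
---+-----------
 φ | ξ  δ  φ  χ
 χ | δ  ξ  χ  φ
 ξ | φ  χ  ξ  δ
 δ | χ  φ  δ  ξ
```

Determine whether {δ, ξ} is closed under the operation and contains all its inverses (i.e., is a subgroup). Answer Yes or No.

{δ, ξ} contains the identity ξ.
Checking products: every product of two elements of {δ, ξ} (read from the table) lies in {δ, ξ}, so the set is closed.
In a finite group, a nonempty closed subset is a subgroup. So {δ, ξ} ≤ M.

Yes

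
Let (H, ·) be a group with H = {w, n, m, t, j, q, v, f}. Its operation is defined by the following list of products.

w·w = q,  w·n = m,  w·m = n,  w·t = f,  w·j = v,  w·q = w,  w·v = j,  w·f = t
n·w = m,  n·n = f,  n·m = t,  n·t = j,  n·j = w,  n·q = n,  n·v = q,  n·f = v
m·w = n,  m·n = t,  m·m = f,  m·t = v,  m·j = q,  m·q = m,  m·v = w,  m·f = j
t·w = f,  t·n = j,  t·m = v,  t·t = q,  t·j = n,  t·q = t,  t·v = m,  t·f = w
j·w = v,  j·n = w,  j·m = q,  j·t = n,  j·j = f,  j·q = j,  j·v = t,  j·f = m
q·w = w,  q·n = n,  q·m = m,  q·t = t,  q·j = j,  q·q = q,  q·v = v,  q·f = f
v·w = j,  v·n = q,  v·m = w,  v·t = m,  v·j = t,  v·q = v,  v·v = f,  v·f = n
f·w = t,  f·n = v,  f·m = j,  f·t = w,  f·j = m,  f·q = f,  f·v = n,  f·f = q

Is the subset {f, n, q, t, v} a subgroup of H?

No

n·t = j, which is not in {f, n, q, t, v}.
The subset is not closed under ·, so it is not a subgroup.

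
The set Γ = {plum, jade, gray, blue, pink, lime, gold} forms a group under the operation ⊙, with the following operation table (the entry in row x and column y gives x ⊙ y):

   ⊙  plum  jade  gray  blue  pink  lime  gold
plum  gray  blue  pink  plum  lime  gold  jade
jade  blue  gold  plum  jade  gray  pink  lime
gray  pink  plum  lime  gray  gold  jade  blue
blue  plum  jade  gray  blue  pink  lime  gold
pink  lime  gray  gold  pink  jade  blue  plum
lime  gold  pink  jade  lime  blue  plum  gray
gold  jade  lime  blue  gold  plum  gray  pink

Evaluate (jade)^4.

jade^1 = jade
jade^2 = jade ⊙ jade = gold
jade^3 = gold ⊙ jade = lime
jade^4 = lime ⊙ jade = pink

pink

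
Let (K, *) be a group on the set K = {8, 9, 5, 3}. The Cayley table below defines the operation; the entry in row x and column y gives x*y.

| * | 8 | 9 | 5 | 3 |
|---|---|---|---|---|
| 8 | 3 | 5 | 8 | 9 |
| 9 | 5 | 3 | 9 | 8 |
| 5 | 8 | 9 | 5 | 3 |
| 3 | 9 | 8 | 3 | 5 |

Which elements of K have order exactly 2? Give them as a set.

Identity is 5. Compute the order of each non-identity element by repeated multiplication:
  8: 8 → 3 → 9 → 5  (order 4)
  9: 9 → 3 → 8 → 5  (order 4)
  3: 3 → 5  (order 2)
Elements of order 2: {3}.

{3}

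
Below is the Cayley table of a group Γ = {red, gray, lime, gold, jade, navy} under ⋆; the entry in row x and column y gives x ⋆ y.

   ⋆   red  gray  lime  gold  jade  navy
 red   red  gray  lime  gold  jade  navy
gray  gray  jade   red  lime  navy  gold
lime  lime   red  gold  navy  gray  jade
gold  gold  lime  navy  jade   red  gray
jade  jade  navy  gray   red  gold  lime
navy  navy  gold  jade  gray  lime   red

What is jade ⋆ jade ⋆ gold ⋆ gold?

red

jade ⋆ jade = gold
gold ⋆ gold = jade
jade ⋆ gold = red
(Structurally, Γ here is isomorphic to the cyclic group Z_6.)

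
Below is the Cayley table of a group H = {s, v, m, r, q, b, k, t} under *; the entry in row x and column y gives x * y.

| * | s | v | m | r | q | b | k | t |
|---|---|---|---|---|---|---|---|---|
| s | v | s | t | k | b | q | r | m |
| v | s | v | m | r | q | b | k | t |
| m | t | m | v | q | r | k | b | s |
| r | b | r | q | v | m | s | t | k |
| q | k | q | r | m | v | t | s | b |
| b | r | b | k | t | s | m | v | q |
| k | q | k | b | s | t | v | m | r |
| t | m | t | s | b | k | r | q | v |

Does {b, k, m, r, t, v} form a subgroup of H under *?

b * t = q, which is not in {b, k, m, r, t, v}.
The subset is not closed under *, so it is not a subgroup.

No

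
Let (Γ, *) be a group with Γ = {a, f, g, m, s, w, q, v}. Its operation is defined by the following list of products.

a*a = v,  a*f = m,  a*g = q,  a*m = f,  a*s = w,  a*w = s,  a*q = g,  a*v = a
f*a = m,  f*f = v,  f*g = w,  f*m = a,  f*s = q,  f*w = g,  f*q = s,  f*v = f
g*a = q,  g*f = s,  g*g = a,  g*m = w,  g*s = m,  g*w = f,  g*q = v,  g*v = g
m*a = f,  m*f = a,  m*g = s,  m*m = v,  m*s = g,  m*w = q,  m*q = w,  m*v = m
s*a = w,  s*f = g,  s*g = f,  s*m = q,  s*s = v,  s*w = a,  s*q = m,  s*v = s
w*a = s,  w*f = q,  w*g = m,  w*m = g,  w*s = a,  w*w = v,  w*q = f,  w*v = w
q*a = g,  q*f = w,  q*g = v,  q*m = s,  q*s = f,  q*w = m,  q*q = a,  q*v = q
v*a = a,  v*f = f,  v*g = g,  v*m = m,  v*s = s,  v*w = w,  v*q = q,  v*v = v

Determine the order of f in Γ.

2

The identity element is v (its row matches the header).
f^1 = f
f^2 = f * f = v
The first power of f equal to the identity is f^2, so ord(f) = 2.
(Structurally, Γ here is isomorphic to the dihedral group D_4.)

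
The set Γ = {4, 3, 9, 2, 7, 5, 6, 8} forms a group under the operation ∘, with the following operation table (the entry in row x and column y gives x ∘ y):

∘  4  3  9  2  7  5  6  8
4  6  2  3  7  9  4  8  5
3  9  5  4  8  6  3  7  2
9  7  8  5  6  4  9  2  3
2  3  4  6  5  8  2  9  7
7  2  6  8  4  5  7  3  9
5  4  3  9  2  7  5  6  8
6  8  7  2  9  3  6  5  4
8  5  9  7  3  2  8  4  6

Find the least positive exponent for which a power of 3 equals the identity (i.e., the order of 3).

The identity element is 5 (its row matches the header).
3^1 = 3
3^2 = 3 ∘ 3 = 5
The first power of 3 equal to the identity is 3^2, so ord(3) = 2.
(Structurally, Γ here is isomorphic to the dihedral group D_4.)

2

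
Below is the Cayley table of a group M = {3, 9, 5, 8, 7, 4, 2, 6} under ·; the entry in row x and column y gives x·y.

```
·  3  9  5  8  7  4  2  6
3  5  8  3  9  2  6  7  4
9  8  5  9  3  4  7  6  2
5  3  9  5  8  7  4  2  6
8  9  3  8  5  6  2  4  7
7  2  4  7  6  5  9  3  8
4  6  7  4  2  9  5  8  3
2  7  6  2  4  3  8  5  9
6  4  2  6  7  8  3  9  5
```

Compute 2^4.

5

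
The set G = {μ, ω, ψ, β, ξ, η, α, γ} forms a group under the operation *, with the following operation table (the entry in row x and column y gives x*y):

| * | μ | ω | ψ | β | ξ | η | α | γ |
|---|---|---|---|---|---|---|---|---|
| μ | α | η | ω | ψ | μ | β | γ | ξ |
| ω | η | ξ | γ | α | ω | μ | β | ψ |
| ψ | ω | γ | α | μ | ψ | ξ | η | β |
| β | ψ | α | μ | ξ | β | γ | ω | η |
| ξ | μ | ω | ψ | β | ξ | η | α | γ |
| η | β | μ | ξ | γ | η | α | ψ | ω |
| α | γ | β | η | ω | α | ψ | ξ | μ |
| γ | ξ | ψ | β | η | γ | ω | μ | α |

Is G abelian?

Check whether the table is symmetric across its main diagonal.
Every entry (row x, col y) equals the entry (row y, col x), so G is abelian.

Yes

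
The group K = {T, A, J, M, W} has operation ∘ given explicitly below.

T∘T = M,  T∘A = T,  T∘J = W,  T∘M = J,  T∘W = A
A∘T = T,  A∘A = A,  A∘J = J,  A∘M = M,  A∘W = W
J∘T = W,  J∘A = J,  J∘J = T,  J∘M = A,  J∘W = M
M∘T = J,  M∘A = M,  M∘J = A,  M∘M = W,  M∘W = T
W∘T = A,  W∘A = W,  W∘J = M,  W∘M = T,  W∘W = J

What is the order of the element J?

5

The identity element is A (its row matches the header).
J^1 = J
J^2 = J ∘ J = T
J^3 = T ∘ J = W
J^4 = W ∘ J = M
J^5 = M ∘ J = A
The first power of J equal to the identity is J^5, so ord(J) = 5.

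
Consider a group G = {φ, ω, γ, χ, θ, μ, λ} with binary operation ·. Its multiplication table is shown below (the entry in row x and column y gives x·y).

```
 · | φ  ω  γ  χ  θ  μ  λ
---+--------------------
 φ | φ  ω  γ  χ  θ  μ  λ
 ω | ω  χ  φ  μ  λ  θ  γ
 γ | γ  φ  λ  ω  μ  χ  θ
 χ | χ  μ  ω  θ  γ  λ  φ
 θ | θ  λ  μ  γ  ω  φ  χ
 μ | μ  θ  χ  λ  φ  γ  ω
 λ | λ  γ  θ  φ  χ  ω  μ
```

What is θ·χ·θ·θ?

φ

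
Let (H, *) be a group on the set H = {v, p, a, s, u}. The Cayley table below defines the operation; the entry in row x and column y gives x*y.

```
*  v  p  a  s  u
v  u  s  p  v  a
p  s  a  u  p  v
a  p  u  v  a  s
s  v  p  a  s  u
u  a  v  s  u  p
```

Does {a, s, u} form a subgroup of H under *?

No

a*a = v, which is not in {a, s, u}.
The subset is not closed under *, so it is not a subgroup.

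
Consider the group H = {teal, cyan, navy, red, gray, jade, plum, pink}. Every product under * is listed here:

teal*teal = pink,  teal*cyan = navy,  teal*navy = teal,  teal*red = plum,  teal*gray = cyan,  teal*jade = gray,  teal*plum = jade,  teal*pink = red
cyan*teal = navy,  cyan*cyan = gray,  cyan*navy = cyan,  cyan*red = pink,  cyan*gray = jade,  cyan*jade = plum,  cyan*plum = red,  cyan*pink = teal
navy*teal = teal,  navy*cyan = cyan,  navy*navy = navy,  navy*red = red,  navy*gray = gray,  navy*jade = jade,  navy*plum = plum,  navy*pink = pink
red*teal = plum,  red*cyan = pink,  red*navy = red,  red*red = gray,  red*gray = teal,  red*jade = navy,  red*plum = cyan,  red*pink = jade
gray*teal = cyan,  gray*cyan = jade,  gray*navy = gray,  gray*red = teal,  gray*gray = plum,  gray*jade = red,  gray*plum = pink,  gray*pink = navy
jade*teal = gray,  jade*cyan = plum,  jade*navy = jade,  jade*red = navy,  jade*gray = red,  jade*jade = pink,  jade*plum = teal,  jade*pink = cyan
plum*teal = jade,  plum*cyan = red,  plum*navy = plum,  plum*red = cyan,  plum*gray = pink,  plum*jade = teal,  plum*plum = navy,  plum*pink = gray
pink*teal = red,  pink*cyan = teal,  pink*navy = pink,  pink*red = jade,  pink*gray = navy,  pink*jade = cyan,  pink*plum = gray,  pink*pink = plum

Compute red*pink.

jade

Read row red, column pink: red*pink = jade.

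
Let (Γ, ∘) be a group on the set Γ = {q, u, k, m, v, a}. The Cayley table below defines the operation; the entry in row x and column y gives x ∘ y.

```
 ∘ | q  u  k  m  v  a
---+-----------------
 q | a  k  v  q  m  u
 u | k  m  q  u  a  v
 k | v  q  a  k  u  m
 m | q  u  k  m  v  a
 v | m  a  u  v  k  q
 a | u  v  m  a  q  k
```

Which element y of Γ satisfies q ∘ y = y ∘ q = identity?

v

First locate the identity: row m matches the header, so m is the identity.
Scan row q for m: q ∘ v = m. Hence q^(-1) = v.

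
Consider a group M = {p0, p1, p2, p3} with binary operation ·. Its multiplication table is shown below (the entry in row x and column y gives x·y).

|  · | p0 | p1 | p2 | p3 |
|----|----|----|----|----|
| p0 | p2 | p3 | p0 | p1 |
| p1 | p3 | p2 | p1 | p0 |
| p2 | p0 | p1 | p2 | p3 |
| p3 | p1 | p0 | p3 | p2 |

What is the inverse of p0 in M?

First locate the identity: row p2 matches the header, so p2 is the identity.
Scan row p0 for p2: p0·p0 = p2. Hence p0^(-1) = p0.

p0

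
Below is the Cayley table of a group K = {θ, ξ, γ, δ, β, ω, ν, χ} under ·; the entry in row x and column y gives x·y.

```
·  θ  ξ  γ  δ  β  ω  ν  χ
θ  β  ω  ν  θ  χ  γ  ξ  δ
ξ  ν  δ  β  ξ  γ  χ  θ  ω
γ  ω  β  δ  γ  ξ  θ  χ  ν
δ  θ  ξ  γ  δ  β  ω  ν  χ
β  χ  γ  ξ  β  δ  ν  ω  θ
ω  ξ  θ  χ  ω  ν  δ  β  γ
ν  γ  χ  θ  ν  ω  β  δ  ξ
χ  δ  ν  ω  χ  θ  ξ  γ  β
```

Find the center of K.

An element z is central iff its row equals its column in the table.
For χ: χ·ω = ξ ≠ γ = ω·χ, so χ ∉ Z.
Checking each element this way leaves Z(K) = {β, δ}.

{β, δ}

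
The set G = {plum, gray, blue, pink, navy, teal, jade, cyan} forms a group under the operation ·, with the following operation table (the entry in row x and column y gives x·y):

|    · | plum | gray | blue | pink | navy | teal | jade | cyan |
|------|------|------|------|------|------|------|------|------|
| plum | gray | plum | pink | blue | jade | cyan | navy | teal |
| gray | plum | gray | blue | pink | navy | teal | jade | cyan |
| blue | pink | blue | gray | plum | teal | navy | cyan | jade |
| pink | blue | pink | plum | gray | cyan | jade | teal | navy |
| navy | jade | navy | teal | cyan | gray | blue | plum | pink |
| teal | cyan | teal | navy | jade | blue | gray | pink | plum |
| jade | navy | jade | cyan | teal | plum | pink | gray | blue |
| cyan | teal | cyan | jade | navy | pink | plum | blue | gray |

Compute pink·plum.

blue

Read row pink, column plum: pink·plum = blue.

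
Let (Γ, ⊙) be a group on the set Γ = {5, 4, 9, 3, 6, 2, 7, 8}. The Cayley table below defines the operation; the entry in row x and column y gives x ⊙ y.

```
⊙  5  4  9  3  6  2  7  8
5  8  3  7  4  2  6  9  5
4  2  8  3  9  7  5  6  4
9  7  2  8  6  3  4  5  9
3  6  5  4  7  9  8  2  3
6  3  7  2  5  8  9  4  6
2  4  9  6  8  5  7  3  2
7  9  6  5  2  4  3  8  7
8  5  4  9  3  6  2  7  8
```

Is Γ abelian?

3 ⊙ 5 = 6 but 5 ⊙ 3 = 4.
Since 3 and 5 do not commute, Γ is not abelian.

No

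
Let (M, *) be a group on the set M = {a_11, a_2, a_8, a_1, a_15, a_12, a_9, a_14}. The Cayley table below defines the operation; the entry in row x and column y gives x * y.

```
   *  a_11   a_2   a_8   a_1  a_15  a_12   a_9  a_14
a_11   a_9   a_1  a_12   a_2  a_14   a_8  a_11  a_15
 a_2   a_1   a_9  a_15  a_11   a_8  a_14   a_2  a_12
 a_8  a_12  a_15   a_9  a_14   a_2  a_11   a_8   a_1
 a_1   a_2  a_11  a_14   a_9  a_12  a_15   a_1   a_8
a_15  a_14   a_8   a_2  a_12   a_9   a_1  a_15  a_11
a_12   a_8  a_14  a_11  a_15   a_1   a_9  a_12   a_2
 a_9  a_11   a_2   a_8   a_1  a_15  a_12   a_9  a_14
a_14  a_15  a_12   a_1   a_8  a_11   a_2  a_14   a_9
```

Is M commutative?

Check whether the table is symmetric across its main diagonal.
Every entry (row x, col y) equals the entry (row y, col x), so M is abelian.
(In fact M ≅ the elementary abelian group (Z_2)^3.)

Yes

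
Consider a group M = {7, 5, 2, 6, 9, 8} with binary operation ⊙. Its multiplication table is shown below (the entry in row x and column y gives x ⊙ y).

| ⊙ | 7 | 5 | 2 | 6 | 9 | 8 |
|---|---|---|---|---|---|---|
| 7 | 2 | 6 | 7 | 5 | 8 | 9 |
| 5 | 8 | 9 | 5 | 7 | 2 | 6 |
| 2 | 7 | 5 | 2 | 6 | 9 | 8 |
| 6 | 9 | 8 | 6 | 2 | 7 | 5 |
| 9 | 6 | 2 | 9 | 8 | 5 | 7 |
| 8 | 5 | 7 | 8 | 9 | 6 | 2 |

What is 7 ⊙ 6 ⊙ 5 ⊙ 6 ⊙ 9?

7 ⊙ 6 = 5
5 ⊙ 5 = 9
9 ⊙ 6 = 8
8 ⊙ 9 = 6

6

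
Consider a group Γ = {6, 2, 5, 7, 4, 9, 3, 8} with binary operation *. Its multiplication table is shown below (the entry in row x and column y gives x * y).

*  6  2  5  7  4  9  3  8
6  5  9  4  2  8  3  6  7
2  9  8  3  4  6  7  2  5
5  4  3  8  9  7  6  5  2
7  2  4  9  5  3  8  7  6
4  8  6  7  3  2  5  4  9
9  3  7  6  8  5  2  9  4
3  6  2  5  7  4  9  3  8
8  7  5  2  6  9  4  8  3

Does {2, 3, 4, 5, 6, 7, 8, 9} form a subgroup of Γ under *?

Yes

{2, 3, 4, 5, 6, 7, 8, 9} contains the identity 3.
Checking products: every product of two elements of {2, 3, 4, 5, 6, 7, 8, 9} (read from the table) lies in {2, 3, 4, 5, 6, 7, 8, 9}, so the set is closed.
In a finite group, a nonempty closed subset is a subgroup. So {2, 3, 4, 5, 6, 7, 8, 9} ≤ Γ.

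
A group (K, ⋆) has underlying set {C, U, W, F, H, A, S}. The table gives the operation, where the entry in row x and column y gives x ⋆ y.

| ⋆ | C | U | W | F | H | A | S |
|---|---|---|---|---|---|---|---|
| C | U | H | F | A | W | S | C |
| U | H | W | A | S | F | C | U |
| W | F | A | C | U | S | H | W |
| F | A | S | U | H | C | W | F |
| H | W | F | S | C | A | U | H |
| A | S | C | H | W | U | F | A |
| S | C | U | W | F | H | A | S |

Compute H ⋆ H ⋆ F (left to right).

H ⋆ H = A
A ⋆ F = W

W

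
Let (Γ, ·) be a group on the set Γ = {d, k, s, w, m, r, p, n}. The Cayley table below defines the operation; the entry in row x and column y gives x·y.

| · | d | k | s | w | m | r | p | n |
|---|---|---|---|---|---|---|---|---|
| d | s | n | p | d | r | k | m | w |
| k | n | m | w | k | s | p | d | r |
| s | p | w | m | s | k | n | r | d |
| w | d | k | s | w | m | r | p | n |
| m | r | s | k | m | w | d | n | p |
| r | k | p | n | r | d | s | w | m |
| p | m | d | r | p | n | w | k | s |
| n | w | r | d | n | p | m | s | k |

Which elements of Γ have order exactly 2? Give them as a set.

Identity is w. Compute the order of each non-identity element by repeated multiplication:
  d: d → s → p → m → r → k → n → w  (order 8)
  k: k → m → s → w  (order 4)
  s: s → m → k → w  (order 4)
  m: m → w  (order 2)
  r: r → s → n → m → d → k → p → w  (order 8)
  p: p → k → d → m → n → s → r → w  (order 8)
  n: n → k → r → m → p → s → d → w  (order 8)
Elements of order 2: {m}.
(Structurally, Γ here is isomorphic to the cyclic group Z_8.)

{m}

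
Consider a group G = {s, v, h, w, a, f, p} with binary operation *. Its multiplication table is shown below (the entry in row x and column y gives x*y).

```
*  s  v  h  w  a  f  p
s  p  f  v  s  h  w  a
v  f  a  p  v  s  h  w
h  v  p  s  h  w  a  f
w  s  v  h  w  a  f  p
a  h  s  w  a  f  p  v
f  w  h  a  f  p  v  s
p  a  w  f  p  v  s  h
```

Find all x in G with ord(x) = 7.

{a, f, h, p, s, v}

Identity is w. Compute the order of each non-identity element by repeated multiplication:
  s: s → p → a → h → v → f → w  (order 7)
  v: v → a → s → f → h → p → w  (order 7)
  h: h → s → v → p → f → a → w  (order 7)
  a: a → f → p → v → s → h → w  (order 7)
  f: f → v → h → a → p → s → w  (order 7)
  p: p → h → f → s → a → v → w  (order 7)
Elements of order 7: {a, f, h, p, s, v}.
(Structurally, G here is isomorphic to the cyclic group Z_7.)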